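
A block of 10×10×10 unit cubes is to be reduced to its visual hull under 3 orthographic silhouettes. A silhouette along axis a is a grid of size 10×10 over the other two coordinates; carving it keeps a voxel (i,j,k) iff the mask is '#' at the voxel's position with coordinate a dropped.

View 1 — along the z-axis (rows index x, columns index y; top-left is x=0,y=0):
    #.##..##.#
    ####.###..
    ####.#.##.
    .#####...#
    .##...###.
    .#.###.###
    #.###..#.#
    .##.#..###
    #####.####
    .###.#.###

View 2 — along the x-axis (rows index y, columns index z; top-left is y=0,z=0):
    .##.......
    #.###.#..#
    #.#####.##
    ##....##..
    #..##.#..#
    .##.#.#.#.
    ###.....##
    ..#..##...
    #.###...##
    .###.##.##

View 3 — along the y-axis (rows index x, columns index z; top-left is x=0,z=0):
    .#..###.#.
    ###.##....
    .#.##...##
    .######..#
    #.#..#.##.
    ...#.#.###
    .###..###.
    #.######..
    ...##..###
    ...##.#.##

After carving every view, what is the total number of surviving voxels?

|visual hull| = 191

initial block: 10^3 = 1000
[1] z-view keeps 66 columns → grid now 660
[2] x-view keeps 51 columns → grid now 344
[3] y-view keeps 55 columns → grid now 191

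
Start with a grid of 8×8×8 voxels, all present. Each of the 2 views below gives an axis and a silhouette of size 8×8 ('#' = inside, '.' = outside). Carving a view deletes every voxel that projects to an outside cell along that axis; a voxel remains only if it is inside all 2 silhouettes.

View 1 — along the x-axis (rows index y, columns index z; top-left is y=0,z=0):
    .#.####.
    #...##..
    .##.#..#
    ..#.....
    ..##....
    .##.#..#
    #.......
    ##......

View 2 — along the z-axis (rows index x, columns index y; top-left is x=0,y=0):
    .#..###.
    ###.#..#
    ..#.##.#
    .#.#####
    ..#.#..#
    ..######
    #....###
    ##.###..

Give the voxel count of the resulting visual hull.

voxel count = 100

initial block: 8^3 = 512
carve view 1 (along x, YZ-mask fill 22/64): 176 voxels remain
carve view 2 (along z, XY-mask fill 37/64): 100 voxels remain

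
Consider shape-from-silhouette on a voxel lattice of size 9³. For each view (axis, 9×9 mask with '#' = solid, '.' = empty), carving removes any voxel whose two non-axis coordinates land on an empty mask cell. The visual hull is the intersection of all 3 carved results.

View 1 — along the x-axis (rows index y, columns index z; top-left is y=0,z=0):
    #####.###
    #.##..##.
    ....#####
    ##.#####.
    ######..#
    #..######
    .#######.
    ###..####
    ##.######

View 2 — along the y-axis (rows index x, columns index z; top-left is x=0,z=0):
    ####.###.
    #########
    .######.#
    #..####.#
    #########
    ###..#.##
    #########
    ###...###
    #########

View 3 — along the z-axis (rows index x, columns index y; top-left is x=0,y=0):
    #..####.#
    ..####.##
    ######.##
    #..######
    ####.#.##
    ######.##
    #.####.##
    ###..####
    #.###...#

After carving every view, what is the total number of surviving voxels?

remaining voxels: 348

full grid |V| = 729
carve view 1 (along x, YZ-mask fill 61/81): 549 voxels remain
carve view 2 (along y, XZ-mask fill 68/81): 459 voxels remain
carve view 3 (along z, XY-mask fill 61/81): 348 voxels remain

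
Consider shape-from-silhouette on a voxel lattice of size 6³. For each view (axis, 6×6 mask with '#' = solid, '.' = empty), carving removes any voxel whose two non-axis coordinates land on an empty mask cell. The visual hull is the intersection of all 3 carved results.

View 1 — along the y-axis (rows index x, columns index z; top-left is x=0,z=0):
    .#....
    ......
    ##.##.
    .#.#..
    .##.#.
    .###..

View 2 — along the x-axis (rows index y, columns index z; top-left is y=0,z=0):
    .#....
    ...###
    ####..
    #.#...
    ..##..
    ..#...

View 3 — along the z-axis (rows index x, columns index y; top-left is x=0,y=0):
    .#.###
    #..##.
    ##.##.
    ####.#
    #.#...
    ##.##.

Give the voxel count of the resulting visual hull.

initial block: 6^3 = 216
V1 y: intersect with XZ mask (13 set) -- 78 left
V2 x: intersect with YZ mask (13 set) -- 31 left
V3 z: intersect with XY mask (22 set) -- 17 left

remaining voxels: 17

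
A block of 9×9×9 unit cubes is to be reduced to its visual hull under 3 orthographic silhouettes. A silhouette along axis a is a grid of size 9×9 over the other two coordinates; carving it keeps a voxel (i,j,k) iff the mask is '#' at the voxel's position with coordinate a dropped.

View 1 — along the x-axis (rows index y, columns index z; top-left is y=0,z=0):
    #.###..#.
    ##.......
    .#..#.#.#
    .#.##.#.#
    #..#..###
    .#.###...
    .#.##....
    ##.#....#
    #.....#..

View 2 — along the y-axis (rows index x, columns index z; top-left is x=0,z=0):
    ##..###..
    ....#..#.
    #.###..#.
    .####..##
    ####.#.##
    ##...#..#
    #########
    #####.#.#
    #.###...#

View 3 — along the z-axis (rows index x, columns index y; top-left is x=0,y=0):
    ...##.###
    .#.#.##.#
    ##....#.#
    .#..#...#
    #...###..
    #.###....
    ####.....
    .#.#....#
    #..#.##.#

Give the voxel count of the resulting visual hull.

|visual hull| = 84

initial block: 9^3 = 729
  1. axis=0 (YZ plane), |mask|=34  ⇒  voxels=306
  2. axis=1 (XZ plane), |mask|=50  ⇒  voxels=198
  3. axis=2 (XY plane), |mask|=37  ⇒  voxels=84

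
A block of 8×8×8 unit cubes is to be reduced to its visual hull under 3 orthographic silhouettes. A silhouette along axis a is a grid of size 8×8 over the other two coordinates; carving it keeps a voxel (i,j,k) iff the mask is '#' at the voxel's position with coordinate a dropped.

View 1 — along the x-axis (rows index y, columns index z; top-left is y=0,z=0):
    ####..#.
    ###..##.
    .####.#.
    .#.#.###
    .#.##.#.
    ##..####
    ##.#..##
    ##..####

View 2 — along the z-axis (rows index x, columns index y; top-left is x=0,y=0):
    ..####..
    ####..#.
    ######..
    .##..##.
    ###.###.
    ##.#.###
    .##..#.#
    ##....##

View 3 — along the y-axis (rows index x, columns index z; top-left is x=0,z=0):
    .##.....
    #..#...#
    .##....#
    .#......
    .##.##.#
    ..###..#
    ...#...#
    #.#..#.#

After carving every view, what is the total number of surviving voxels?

full grid |V| = 512
[1] x-view keeps 41 columns → grid now 328
[2] z-view keeps 39 columns → grid now 201
[3] y-view keeps 24 columns → grid now 69

voxel count = 69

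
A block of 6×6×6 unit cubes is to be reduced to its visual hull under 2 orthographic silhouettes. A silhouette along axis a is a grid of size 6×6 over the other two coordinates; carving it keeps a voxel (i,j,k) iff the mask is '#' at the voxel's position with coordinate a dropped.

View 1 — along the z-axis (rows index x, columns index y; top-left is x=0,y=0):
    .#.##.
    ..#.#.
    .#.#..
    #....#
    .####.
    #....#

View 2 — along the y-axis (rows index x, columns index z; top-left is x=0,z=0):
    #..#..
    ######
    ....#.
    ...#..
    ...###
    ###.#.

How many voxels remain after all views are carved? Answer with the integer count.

voxel count = 42

initial block: 6^3 = 216
[1] z-view keeps 15 columns → grid now 90
[2] y-view keeps 17 columns → grid now 42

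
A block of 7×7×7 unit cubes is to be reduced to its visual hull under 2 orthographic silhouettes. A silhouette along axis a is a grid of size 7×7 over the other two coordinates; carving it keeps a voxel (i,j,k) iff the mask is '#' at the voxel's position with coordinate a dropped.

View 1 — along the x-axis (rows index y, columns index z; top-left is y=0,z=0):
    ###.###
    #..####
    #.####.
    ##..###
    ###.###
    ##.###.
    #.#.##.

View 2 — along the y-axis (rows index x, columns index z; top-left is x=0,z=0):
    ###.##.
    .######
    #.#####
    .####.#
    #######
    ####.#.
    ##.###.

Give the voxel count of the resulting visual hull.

full grid |V| = 343
carve view 1 (along x, YZ-mask fill 36/49): 252 voxels remain
carve view 2 (along y, XZ-mask fill 39/49): 201 voxels remain

|visual hull| = 201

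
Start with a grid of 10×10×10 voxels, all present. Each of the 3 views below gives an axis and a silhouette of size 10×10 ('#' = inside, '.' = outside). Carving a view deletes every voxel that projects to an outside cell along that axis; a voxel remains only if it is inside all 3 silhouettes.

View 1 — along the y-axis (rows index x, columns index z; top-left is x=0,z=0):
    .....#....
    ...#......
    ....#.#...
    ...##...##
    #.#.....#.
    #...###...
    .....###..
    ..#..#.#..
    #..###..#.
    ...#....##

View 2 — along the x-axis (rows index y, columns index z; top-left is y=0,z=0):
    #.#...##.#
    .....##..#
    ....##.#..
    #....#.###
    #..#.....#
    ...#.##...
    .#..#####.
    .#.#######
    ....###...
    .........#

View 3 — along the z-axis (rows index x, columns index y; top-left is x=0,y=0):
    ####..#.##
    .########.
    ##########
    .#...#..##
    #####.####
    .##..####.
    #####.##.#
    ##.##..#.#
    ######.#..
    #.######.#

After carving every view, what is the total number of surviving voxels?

start: 10×10×10 = 1000 voxels
carve view 1 (along y, XZ-mask fill 29/100): 290 voxels remain
carve view 2 (along x, YZ-mask fill 40/100): 126 voxels remain
carve view 3 (along z, XY-mask fill 73/100): 91 voxels remain

voxel count = 91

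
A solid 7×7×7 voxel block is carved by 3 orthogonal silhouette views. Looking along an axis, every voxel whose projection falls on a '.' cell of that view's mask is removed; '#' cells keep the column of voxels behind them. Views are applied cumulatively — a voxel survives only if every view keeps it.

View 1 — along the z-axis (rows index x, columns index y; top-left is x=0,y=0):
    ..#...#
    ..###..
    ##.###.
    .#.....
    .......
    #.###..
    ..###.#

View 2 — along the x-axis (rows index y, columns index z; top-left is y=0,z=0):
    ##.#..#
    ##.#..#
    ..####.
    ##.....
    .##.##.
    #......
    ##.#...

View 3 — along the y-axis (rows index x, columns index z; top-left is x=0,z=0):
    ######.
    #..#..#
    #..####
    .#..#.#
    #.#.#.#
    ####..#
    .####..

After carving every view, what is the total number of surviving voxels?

voxel count = 40

before carving: 343 voxels (7×7×7)
[1] z-view keeps 19 columns → grid now 133
[2] x-view keeps 22 columns → grid now 63
[3] y-view keeps 30 columns → grid now 40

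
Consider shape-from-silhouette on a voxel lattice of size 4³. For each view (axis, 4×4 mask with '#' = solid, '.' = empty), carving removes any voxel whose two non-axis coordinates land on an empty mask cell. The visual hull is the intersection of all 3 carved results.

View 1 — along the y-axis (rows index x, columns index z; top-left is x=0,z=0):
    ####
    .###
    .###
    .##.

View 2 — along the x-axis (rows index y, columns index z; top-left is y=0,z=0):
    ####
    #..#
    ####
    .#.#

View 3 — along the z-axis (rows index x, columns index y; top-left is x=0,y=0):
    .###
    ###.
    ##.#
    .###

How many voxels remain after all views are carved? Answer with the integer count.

|visual hull| = 24

initial block: 4^3 = 64
[1] y-view keeps 12 columns → grid now 48
[2] x-view keeps 12 columns → grid now 35
[3] z-view keeps 12 columns → grid now 24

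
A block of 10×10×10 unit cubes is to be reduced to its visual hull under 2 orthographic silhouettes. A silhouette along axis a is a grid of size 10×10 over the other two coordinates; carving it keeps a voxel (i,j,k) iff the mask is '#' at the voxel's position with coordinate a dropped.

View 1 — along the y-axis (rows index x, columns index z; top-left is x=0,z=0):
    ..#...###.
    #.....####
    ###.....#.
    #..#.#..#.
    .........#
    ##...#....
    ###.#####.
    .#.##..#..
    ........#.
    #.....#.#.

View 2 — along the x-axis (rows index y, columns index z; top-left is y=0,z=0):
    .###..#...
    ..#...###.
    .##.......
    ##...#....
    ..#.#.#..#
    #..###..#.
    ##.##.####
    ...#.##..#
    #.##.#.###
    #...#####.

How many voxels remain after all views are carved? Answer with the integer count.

remaining voxels: 177

start: 10×10×10 = 1000 voxels
  1. axis=1 (XZ plane), |mask|=37  ⇒  voxels=370
  2. axis=0 (YZ plane), |mask|=47  ⇒  voxels=177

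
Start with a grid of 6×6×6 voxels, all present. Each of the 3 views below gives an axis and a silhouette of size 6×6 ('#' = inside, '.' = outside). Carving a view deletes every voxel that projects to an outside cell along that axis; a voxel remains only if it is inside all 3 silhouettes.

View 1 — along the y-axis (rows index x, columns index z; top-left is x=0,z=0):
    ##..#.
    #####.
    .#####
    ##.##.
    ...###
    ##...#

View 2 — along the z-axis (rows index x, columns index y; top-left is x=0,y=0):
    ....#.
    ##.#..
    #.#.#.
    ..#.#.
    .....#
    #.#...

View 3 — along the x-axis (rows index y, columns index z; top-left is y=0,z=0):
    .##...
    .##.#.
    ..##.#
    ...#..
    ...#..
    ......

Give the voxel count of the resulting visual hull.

remaining voxels: 16

before carving: 216 voxels (6×6×6)
V1 y: intersect with XZ mask (23 set) -- 138 left
V2 z: intersect with XY mask (12 set) -- 50 left
V3 x: intersect with YZ mask (10 set) -- 16 left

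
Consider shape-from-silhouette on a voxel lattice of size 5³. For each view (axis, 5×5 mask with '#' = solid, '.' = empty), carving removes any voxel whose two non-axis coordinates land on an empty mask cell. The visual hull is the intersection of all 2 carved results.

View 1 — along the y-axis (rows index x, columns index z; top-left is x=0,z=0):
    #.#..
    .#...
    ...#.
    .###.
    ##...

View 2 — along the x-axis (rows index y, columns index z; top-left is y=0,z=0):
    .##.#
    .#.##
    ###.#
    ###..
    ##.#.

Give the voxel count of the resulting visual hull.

full grid |V| = 125
V1 y: intersect with XZ mask (9 set) -- 45 left
V2 x: intersect with YZ mask (16 set) -- 31 left

remaining voxels: 31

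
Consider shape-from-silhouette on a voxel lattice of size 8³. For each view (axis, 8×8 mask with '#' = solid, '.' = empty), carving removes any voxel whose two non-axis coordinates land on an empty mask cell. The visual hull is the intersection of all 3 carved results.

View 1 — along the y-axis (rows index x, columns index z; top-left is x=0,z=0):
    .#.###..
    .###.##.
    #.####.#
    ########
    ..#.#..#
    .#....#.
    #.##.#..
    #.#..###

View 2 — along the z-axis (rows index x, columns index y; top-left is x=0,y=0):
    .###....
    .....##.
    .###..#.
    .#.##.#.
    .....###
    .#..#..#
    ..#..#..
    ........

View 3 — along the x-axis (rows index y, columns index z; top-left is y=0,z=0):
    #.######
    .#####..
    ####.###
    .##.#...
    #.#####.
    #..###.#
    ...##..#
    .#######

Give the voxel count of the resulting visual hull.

voxel count = 61

before carving: 512 voxels (8×8×8)
after view 1 [y-axis, 37 of 64 cells solid] → remaining = 296
after view 2 [z-axis, 21 of 64 cells solid] → remaining = 101
after view 3 [x-axis, 43 of 64 cells solid] → remaining = 61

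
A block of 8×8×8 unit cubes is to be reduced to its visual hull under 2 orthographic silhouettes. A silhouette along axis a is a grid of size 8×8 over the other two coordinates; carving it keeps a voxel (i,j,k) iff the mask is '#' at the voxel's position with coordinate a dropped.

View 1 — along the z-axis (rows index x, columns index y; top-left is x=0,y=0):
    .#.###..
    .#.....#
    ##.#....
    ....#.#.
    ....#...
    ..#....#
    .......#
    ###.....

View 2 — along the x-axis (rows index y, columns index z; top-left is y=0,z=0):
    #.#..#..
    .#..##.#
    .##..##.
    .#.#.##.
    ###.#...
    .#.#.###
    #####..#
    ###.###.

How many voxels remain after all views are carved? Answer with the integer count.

before carving: 512 voxels (8×8×8)
[1] z-view keeps 18 columns → grid now 144
[2] x-view keeps 36 columns → grid now 79

|visual hull| = 79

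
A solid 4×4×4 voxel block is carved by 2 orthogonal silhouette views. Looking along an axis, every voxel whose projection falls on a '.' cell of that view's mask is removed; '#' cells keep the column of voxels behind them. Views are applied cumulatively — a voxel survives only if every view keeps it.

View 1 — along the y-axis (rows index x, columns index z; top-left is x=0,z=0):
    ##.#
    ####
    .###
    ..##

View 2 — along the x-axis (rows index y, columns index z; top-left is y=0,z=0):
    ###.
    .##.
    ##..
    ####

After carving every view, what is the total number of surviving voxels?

full grid |V| = 64
carve view 1 (along y, XZ-mask fill 12/16): 48 voxels remain
carve view 2 (along x, YZ-mask fill 11/16): 31 voxels remain

voxel count = 31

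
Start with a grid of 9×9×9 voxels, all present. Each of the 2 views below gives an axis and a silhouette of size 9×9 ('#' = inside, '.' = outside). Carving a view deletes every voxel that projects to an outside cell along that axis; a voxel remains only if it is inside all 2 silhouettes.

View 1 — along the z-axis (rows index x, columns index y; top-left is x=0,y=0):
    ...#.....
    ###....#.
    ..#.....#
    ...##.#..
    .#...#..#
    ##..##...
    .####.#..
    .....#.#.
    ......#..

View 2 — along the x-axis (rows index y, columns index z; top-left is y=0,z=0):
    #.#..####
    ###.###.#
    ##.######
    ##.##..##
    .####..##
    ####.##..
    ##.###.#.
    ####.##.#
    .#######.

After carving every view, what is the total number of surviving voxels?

voxel count = 164

full grid |V| = 729
after view 1 [z-axis, 25 of 81 cells solid] → remaining = 225
after view 2 [x-axis, 59 of 81 cells solid] → remaining = 164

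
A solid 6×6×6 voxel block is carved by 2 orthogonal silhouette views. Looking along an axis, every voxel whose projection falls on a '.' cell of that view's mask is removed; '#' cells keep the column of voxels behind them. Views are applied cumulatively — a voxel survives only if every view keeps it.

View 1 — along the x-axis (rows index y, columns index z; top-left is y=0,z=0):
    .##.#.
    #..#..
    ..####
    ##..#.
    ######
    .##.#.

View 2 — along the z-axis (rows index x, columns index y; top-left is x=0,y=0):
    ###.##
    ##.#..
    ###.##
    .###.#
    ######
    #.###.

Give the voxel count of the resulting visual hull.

remaining voxels: 93

initial block: 6^3 = 216
carve view 1 (along x, YZ-mask fill 21/36): 126 voxels remain
carve view 2 (along z, XY-mask fill 27/36): 93 voxels remain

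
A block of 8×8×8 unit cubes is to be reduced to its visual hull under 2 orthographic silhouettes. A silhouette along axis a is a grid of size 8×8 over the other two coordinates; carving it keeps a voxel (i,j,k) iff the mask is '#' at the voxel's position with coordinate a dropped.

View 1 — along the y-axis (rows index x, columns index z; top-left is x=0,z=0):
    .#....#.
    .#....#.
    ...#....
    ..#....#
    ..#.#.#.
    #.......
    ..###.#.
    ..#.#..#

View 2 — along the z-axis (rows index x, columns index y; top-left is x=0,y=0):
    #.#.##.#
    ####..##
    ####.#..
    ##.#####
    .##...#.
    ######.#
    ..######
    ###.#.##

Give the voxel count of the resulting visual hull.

start: 8×8×8 = 512 voxels
  1. axis=1 (XZ plane), |mask|=18  ⇒  voxels=144
  2. axis=2 (XY plane), |mask|=45  ⇒  voxels=99

|visual hull| = 99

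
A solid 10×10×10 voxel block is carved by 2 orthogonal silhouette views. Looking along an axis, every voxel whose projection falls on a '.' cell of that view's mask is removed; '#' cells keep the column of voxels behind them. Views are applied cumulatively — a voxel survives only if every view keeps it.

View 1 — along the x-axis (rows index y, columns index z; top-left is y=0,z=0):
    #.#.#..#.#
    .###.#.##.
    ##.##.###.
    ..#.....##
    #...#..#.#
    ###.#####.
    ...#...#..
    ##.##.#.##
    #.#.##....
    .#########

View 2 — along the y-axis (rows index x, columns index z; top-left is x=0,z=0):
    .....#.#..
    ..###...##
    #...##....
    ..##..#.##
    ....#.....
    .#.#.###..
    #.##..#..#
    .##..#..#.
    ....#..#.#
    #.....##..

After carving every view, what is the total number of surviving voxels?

|visual hull| = 198

before carving: 1000 voxels (10×10×10)
  1. axis=0 (YZ plane), |mask|=55  ⇒  voxels=550
  2. axis=1 (XZ plane), |mask|=36  ⇒  voxels=198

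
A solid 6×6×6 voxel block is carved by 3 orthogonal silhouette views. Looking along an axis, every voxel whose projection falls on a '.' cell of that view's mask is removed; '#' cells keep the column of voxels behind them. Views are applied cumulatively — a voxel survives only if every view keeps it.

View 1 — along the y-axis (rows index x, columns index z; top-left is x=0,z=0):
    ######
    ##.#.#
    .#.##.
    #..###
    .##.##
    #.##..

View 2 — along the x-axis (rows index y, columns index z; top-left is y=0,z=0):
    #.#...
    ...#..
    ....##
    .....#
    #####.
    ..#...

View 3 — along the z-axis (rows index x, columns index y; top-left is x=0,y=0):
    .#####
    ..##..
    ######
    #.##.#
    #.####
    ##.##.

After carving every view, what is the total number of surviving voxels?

before carving: 216 voxels (6×6×6)
[1] y-view keeps 24 columns → grid now 144
[2] x-view keeps 12 columns → grid now 47
[3] z-view keeps 26 columns → grid now 35

voxel count = 35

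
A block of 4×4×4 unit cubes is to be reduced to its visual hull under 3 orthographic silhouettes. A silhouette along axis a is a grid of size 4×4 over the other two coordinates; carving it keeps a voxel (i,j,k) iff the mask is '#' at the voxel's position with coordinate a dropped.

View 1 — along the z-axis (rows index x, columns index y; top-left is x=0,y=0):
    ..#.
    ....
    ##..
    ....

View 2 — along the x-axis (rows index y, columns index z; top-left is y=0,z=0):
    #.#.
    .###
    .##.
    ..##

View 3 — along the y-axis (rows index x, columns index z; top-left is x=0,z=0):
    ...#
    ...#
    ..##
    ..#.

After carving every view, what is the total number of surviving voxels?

full grid |V| = 64
carve view 1 (along z, XY-mask fill 3/16): 12 voxels remain
carve view 2 (along x, YZ-mask fill 9/16): 7 voxels remain
carve view 3 (along y, XZ-mask fill 5/16): 3 voxels remain

3 voxels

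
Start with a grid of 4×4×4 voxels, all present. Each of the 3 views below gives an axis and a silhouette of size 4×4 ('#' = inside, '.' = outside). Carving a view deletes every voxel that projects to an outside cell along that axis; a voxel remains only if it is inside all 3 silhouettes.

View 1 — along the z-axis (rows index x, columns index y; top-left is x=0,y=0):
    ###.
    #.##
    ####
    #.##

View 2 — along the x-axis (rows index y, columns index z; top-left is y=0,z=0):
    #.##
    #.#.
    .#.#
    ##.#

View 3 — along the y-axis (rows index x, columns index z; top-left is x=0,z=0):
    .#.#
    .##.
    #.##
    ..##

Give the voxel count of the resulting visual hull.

full grid |V| = 64
V1 z: intersect with XY mask (13 set) -- 52 left
V2 x: intersect with YZ mask (10 set) -- 33 left
V3 y: intersect with XZ mask (9 set) -- 18 left

remaining voxels: 18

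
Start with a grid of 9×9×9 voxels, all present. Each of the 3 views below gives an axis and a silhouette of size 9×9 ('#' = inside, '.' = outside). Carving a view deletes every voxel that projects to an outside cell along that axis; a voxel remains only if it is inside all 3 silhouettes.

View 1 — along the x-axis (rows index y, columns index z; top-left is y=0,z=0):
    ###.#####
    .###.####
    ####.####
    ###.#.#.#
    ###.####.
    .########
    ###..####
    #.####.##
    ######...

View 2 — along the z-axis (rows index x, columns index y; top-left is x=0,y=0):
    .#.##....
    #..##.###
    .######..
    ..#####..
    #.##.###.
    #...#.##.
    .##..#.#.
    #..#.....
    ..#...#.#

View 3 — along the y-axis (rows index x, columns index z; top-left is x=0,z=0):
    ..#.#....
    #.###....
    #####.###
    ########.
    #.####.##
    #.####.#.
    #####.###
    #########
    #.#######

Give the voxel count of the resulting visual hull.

full grid |V| = 729
[1] x-view keeps 64 columns → grid now 576
[2] z-view keeps 39 columns → grid now 278
[3] y-view keeps 60 columns → grid now 206

|visual hull| = 206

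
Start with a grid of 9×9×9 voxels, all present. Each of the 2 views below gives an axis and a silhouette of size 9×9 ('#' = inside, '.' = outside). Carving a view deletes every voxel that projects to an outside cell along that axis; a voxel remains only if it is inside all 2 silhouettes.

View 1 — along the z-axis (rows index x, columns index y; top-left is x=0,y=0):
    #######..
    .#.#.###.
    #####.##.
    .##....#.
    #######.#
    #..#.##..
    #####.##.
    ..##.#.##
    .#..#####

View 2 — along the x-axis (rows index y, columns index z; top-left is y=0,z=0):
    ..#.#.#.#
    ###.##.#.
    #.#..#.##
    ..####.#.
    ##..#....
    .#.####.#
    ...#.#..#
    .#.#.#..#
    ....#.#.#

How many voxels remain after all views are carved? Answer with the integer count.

initial block: 9^3 = 729
carve view 1 (along z, XY-mask fill 52/81): 468 voxels remain
carve view 2 (along x, YZ-mask fill 39/81): 232 voxels remain

voxel count = 232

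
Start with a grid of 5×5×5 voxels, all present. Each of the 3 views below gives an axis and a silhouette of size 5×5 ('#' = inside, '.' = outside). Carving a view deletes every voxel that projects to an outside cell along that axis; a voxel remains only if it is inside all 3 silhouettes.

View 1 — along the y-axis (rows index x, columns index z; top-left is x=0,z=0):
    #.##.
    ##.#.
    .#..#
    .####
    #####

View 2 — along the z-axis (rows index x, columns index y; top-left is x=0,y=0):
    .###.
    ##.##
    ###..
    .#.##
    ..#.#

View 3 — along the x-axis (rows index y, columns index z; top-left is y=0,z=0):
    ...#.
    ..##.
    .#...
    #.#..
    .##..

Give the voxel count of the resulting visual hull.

17 voxels

full grid |V| = 125
after view 1 [y-axis, 17 of 25 cells solid] → remaining = 85
after view 2 [z-axis, 15 of 25 cells solid] → remaining = 49
after view 3 [x-axis, 8 of 25 cells solid] → remaining = 17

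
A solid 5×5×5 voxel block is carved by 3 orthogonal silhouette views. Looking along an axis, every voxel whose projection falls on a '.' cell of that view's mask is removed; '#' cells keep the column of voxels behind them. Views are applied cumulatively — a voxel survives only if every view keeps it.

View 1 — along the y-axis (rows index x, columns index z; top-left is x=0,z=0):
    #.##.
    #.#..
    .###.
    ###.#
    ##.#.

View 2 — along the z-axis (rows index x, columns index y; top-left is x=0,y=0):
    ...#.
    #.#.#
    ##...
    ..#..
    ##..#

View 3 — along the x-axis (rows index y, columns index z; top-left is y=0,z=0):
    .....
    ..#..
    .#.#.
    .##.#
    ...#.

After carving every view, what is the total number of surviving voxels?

4 voxels

initial block: 5^3 = 125
step 1: project along y, AND mask (15/25) → |grid| = 75
step 2: project along z, AND mask (10/25) → |grid| = 28
step 3: project along x, AND mask (7/25) → |grid| = 4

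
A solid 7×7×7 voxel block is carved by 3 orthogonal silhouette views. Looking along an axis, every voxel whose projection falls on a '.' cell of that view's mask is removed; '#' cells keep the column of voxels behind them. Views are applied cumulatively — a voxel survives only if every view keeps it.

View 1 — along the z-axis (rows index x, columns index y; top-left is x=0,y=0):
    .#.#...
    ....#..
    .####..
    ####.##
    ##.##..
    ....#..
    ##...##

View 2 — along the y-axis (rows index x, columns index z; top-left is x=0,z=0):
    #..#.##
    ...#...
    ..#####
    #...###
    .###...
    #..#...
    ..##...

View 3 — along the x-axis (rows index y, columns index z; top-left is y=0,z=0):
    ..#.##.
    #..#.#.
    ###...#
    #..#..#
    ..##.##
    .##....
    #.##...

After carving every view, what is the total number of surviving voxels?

37 voxels

before carving: 343 voxels (7×7×7)
after view 1 [z-axis, 22 of 49 cells solid] → remaining = 154
after view 2 [y-axis, 21 of 49 cells solid] → remaining = 75
after view 3 [x-axis, 22 of 49 cells solid] → remaining = 37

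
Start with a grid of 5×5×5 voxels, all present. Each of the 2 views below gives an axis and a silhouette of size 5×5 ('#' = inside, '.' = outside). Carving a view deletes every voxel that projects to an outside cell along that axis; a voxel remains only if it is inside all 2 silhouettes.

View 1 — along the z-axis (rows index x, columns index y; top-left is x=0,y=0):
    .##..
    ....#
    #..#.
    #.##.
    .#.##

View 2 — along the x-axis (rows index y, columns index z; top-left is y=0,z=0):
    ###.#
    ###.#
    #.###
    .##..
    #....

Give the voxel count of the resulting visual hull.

|visual hull| = 32

start: 5×5×5 = 125 voxels
step 1: project along z, AND mask (11/25) → |grid| = 55
step 2: project along x, AND mask (15/25) → |grid| = 32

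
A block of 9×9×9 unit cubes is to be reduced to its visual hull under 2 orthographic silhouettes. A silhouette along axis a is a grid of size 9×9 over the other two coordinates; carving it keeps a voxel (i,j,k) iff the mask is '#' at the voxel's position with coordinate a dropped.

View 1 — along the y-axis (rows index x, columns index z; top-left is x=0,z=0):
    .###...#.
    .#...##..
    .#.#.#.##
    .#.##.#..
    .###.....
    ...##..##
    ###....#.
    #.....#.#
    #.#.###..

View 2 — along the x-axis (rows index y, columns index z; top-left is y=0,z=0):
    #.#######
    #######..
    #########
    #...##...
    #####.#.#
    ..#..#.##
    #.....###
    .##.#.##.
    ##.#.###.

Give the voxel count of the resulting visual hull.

203 voxels

start: 9×9×9 = 729 voxels
V1 y: intersect with XZ mask (35 set) -- 315 left
V2 x: intersect with YZ mask (53 set) -- 203 left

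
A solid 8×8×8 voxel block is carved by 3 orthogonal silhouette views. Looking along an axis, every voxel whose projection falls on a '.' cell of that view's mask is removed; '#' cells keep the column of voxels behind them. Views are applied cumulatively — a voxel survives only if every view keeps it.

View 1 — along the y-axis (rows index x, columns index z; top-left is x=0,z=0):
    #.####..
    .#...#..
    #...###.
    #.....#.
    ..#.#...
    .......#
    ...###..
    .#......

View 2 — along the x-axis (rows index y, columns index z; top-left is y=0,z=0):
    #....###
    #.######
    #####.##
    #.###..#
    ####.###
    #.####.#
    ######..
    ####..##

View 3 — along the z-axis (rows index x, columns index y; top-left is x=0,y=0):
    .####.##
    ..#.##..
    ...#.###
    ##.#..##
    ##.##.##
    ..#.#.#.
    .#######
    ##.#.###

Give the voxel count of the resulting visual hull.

initial block: 8^3 = 512
after view 1 [y-axis, 20 of 64 cells solid] → remaining = 160
after view 2 [x-axis, 48 of 64 cells solid] → remaining = 117
after view 3 [z-axis, 40 of 64 cells solid] → remaining = 75

voxel count = 75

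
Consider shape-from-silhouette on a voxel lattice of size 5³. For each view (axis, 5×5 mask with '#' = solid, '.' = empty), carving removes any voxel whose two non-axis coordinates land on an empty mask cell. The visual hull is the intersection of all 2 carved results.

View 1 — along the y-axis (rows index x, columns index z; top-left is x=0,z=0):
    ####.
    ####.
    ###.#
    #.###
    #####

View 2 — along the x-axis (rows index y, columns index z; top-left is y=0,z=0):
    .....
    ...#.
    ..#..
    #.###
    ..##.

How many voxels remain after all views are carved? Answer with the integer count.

full grid |V| = 125
[1] y-view keeps 21 columns → grid now 105
[2] x-view keeps 8 columns → grid now 35

|visual hull| = 35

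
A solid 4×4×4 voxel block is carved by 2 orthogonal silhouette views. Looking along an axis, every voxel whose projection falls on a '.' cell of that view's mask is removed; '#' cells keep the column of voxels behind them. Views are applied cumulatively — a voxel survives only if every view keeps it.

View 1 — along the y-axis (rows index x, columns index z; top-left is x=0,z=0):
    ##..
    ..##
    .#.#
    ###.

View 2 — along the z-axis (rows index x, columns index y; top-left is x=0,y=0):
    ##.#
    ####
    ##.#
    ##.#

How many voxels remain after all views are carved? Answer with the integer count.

29 voxels

full grid |V| = 64
after view 1 [y-axis, 9 of 16 cells solid] → remaining = 36
after view 2 [z-axis, 13 of 16 cells solid] → remaining = 29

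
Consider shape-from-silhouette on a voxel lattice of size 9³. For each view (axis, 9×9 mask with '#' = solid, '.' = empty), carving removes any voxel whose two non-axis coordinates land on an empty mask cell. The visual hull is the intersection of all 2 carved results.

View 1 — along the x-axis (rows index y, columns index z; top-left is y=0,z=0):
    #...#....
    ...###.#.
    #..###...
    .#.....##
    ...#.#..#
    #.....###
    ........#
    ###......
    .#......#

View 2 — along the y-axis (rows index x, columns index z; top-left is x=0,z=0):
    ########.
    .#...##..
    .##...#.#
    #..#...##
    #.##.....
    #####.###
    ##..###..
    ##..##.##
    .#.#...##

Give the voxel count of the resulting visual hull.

133 voxels

start: 9×9×9 = 729 voxels
V1 x: intersect with YZ mask (26 set) -- 234 left
V2 y: intersect with XZ mask (45 set) -- 133 left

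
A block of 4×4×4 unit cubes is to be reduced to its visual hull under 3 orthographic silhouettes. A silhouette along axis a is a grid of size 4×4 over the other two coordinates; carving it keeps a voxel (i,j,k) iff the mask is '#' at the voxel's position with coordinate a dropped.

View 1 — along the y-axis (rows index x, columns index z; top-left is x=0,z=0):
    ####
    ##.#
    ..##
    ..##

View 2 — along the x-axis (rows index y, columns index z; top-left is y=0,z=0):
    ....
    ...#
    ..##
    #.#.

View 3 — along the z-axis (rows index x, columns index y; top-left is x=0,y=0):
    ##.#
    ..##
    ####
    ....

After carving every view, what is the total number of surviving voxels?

initial block: 4^3 = 64
  1. axis=1 (XZ plane), |mask|=11  ⇒  voxels=44
  2. axis=0 (YZ plane), |mask|=5  ⇒  voxels=16
  3. axis=2 (XY plane), |mask|=9  ⇒  voxels=9

|visual hull| = 9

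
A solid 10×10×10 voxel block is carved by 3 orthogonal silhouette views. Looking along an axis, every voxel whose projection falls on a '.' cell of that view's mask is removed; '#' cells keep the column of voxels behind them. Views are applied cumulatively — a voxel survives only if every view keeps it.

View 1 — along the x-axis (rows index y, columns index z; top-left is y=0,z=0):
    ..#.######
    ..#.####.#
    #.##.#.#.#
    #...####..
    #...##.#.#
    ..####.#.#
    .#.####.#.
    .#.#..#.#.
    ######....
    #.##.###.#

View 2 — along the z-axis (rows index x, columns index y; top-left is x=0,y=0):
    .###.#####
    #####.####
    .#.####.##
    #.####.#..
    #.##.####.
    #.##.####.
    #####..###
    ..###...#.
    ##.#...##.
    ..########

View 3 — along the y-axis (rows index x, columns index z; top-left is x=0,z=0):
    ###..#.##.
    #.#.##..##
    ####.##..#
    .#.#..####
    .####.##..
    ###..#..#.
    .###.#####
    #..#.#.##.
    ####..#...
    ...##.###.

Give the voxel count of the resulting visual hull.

233 voxels

initial block: 10^3 = 1000
  1. axis=0 (YZ plane), |mask|=58  ⇒  voxels=580
  2. axis=2 (XY plane), |mask|=69  ⇒  voxels=393
  3. axis=1 (XZ plane), |mask|=59  ⇒  voxels=233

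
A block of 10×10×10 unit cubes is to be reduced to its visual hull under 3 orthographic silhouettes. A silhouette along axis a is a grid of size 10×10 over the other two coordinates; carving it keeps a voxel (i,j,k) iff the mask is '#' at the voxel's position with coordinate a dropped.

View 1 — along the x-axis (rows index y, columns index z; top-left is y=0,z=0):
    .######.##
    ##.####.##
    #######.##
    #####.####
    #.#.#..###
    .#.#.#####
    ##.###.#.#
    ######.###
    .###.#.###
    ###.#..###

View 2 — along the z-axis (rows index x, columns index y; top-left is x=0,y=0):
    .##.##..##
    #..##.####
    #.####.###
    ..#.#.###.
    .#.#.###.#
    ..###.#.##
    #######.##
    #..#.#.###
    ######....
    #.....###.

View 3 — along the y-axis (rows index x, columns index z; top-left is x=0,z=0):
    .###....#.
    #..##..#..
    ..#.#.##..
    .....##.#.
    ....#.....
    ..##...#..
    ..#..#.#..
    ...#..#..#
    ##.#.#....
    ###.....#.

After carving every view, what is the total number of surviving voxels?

voxel count = 154

start: 10×10×10 = 1000 voxels
  1. axis=0 (YZ plane), |mask|=77  ⇒  voxels=770
  2. axis=2 (XY plane), |mask|=63  ⇒  voxels=482
  3. axis=1 (XZ plane), |mask|=33  ⇒  voxels=154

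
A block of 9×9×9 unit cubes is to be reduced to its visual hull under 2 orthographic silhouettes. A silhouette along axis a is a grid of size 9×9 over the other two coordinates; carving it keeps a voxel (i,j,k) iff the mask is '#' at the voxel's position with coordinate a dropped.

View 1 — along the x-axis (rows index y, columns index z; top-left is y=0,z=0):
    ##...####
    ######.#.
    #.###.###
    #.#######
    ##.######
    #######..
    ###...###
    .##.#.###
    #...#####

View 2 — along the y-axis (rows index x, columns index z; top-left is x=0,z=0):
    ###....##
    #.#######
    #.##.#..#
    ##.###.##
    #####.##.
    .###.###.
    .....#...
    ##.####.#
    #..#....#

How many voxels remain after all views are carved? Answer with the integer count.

initial block: 9^3 = 729
  1. axis=0 (YZ plane), |mask|=61  ⇒  voxels=549
  2. axis=1 (XZ plane), |mask|=49  ⇒  voxels=329

remaining voxels: 329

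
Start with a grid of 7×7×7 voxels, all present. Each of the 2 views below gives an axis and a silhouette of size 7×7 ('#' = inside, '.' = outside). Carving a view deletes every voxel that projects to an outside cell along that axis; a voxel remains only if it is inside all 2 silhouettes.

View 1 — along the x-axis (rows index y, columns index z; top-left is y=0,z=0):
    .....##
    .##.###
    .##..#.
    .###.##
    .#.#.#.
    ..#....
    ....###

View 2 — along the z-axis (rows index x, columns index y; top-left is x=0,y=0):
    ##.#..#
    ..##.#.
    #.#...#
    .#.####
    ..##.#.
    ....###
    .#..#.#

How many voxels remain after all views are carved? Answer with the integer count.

before carving: 343 voxels (7×7×7)
  1. axis=0 (YZ plane), |mask|=22  ⇒  voxels=154
  2. axis=2 (XY plane), |mask|=24  ⇒  voxels=76

76 voxels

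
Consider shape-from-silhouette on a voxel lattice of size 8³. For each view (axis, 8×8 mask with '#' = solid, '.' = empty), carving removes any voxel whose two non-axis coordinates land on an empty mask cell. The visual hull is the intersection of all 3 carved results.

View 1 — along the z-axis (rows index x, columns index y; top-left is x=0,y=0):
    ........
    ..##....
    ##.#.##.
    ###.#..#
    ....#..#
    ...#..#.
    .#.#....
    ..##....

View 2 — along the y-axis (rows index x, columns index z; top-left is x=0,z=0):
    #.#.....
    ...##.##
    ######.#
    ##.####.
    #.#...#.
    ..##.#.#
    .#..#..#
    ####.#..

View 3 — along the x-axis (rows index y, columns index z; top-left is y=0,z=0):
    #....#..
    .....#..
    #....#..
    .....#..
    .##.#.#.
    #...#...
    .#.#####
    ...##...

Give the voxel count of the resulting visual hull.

remaining voxels: 30

initial block: 8^3 = 512
carve view 1 (along z, XY-mask fill 20/64): 160 voxels remain
carve view 2 (along y, XZ-mask fill 34/64): 103 voxels remain
carve view 3 (along x, YZ-mask fill 20/64): 30 voxels remain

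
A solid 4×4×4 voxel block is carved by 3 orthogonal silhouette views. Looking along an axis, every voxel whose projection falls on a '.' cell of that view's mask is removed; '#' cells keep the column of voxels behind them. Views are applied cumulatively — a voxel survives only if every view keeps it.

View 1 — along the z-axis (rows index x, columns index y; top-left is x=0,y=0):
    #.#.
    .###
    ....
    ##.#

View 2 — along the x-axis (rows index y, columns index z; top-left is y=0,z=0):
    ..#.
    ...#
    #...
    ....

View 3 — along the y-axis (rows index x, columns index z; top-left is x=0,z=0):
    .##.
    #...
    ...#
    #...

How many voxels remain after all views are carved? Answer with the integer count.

initial block: 4^3 = 64
[1] z-view keeps 8 columns → grid now 32
[2] x-view keeps 3 columns → grid now 6
[3] y-view keeps 5 columns → grid now 2

2 voxels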